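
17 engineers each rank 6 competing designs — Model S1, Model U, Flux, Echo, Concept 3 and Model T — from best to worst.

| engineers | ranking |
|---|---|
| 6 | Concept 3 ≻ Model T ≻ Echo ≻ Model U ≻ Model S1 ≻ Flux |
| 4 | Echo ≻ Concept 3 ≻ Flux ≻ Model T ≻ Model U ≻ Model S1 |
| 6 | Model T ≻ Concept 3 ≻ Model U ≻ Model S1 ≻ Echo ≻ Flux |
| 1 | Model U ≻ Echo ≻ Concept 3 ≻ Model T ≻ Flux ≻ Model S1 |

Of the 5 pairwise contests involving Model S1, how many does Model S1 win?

Model S1 against each rival (17 engineers):
Model S1–Model U: Model U 17–0.
Model S1 vs Flux: 6+6 = 12 for Model S1, 5 for Flux — Model S1 by 12–5.
Model S1 vs Echo: Model S1 preferred on 6 ballots; Echo wins 11–6.
Model S1 vs Concept 3: Concept 3, 17–0.
Model S1 vs Model T: Model S1 is ranked higher on 0 ballots, Model T on 17. Model T wins 17–0.
Model S1 beats Flux; loses to Model U, Echo, Concept 3, Model T — 1 pairwise win.

1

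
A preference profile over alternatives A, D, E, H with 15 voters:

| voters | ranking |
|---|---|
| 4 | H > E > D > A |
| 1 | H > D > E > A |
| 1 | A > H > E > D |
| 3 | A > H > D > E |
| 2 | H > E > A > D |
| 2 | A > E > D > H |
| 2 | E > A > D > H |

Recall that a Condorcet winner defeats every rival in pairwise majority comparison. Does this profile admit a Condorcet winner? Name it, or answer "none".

Check each pair by majority over 15 ballots:
A vs D: 1+3+2+2+2 = 10 for A, 5 for D — A by 10–5.
A vs E: A preferred on 1+3+2 = 6 ballots; E wins 9–6.
A vs H: A is ranked higher on 1+3+2+2 = 8 ballots, H on 7. A wins 8–7.
D vs E: D preferred on 1+3 = 4 ballots; E wins 11–4.
D vs H: 4 to 11, H.
E vs H: 2+2 = 4 for E, 11 for H — H by 11–4.
No alternative is unbeaten: A loses to E; D loses to A; E loses to H; H loses to A. In particular A > H > E > A is a majority cycle — no Condorcet winner exists.

none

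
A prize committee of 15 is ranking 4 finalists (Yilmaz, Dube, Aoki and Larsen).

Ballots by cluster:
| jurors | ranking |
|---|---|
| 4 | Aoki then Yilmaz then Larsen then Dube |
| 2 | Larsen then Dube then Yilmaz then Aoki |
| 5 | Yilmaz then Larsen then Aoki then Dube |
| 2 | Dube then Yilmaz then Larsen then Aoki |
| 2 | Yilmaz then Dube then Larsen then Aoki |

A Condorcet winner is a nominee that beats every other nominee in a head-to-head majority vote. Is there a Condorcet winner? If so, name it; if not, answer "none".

Yilmaz

Head-to-head results (15 jurors):
Yilmaz vs Dube: Yilmaz is ranked higher on 4+5+2 = 11 ballots, Dube on 4. Yilmaz wins 11–4.
Yilmaz vs Aoki: Yilmaz is ranked higher on 2+5+2+2 = 11 ballots, Aoki on 4. Yilmaz wins 11–4.
Yilmaz vs Larsen: 13 to 2, Yilmaz.
Dube vs Aoki: Dube preferred on 2+2+2 = 6 ballots; Aoki wins 9–6.
Dube vs Larsen: 4 to 11, Larsen.
Aoki vs Larsen: 4 for Aoki, 11 for Larsen — Larsen by 11–4.
Yilmaz defeats every rival head-to-head and is the Condorcet winner.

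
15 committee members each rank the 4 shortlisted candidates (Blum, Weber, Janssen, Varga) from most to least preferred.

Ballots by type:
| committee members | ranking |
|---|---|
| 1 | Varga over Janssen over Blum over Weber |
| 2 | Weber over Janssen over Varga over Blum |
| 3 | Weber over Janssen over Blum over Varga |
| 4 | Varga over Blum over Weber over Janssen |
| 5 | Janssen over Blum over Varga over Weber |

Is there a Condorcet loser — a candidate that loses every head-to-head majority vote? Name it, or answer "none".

Head-to-head results (15 committee members):
Blum vs Weber: Blum, 10–5.
Blum–Janssen: Janssen 11–4.
Blum vs Varga: 8 to 7, Blum.
Weber vs Janssen: Weber, 9–6.
Weber vs Varga: Varga wins 10–5.
Janssen vs Varga: Janssen wins 10–5.
Every candidate wins at least one matchup (Blum beats Weber; Weber beats Janssen; Janssen beats Blum; Varga beats Weber), so there is no Condorcet loser.

none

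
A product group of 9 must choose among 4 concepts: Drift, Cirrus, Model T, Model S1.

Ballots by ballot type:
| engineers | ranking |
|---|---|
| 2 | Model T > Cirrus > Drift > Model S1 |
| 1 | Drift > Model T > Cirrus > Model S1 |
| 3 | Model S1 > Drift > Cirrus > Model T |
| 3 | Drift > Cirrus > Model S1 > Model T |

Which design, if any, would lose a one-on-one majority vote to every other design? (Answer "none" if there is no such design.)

Head-to-head results (9 engineers):
Drift vs Cirrus: 1+3+3 = 7 for Drift, 2 for Cirrus — Drift by 7–2.
Drift vs Model T: Drift preferred on 1+3+3 = 7 ballots; Drift wins 7–2.
Drift vs Model S1: Drift, 6–3.
Cirrus vs Model T: 6 to 3, Cirrus.
Cirrus–Model S1: Cirrus 6–3.
Model T vs Model S1: 2+1 = 3 for Model T, 6 for Model S1 — Model S1 by 6–3.
Only Model T has no wins; Model T is the Condorcet loser.

Model T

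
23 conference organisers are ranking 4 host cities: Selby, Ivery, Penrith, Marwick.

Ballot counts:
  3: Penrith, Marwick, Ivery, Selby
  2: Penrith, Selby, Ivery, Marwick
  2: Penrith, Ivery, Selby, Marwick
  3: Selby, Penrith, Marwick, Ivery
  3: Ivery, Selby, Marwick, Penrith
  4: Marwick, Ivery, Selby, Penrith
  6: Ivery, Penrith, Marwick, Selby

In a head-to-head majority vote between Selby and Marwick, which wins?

Ballots ranking Selby above Marwick: 2 + 2 + 3 + 3 = 10.
Ballots ranking Marwick above Selby: 23 − 10 = 13.
Marwick wins the head-to-head 13–10.

Marwick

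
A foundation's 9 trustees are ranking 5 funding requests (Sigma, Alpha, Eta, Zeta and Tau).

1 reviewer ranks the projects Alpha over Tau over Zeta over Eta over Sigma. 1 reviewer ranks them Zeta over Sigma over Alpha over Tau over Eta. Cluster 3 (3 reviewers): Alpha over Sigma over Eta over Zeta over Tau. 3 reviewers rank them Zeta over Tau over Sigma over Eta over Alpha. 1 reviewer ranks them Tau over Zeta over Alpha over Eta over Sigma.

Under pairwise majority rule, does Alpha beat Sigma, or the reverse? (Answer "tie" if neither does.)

Ballots ranking Alpha above Sigma: 1 + 3 + 1 = 5.
Ballots ranking Sigma above Alpha: 9 − 5 = 4.
Alpha wins the head-to-head 5–4.

Alpha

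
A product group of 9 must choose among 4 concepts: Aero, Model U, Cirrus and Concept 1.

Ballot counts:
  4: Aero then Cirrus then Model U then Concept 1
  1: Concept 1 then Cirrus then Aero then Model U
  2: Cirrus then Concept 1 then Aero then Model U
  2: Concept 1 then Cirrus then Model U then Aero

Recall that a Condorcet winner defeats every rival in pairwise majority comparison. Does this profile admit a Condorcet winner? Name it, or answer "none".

Check each pair by majority over 9 ballots:
Aero vs Model U: Aero wins 7–2.
Aero vs Cirrus: Cirrus, 5–4.
Aero vs Concept 1: Concept 1 wins 5–4.
Model U vs Cirrus: Cirrus wins 9–0.
Model U vs Concept 1: Concept 1 wins 5–4.
Cirrus–Concept 1: Cirrus 6–3.
Cirrus wins every pairwise contest, so Cirrus is the Condorcet winner.

Cirrus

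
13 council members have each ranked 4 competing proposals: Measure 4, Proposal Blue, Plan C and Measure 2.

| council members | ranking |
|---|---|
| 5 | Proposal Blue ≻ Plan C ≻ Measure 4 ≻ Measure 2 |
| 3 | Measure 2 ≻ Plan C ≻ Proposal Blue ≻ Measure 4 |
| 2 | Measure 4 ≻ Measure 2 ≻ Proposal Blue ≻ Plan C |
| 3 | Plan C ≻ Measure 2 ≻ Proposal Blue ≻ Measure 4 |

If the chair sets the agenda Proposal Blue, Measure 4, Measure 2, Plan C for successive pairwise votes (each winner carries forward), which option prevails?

Plan C

Round 1: Proposal Blue vs Measure 4 — 11–2, Proposal Blue advances.
Round 2: Proposal Blue vs Measure 2 — 5–8, Measure 2 advances.
Round 3: Measure 2 vs Plan C — 5–8, Plan C advances.
Plan C survives the agenda.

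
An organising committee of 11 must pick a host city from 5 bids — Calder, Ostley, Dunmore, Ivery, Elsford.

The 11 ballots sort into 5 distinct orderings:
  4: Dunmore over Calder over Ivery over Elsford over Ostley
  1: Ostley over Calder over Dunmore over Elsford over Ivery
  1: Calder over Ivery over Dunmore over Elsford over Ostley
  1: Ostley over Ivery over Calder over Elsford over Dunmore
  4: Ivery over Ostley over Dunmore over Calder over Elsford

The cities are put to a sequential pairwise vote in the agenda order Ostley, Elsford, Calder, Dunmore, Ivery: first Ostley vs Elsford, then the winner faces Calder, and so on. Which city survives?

Round 1: Ostley vs Elsford — 6–5, Ostley advances.
Round 2: Ostley vs Calder — 6–5, Ostley advances.
Round 3: Ostley vs Dunmore — 6–5, Ostley advances.
Round 4: Ostley vs Ivery — 2–9, Ivery advances.
Ivery survives the agenda.

Ivery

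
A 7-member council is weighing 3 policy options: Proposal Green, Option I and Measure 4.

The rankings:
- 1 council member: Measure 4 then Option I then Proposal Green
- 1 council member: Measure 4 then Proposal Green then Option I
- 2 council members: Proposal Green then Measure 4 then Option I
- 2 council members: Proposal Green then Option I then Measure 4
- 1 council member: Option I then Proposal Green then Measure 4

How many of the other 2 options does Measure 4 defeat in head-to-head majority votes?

Measure 4 against each rival (7 council members):
Measure 4–Proposal Green: Proposal Green 5–2.
Measure 4 vs Option I: 1+1+2 = 4 for Measure 4, 3 for Option I — Measure 4 by 4–3.
Measure 4 beats Option I; loses to Proposal Green — 1 pairwise win.

1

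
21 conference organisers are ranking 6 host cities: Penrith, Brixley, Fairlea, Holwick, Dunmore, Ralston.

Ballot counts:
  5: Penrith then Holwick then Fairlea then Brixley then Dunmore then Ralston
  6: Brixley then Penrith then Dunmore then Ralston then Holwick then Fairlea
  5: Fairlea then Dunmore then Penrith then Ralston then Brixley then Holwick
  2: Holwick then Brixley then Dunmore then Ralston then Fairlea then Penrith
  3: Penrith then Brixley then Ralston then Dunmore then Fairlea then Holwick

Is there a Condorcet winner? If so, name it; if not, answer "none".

Penrith

Check each pair by majority over 21 ballots:
Penrith vs Brixley: 5+5+3 = 13 for Penrith, 8 for Brixley — Penrith by 13–8.
Penrith vs Fairlea: Penrith preferred on 5+6+3 = 14 ballots; Penrith wins 14–7.
Penrith vs Holwick: 19 to 2, Penrith.
Penrith vs Dunmore: Penrith preferred on 5+6+3 = 14 ballots; Penrith wins 14–7.
Penrith vs Ralston: Penrith preferred on 5+6+5+3 = 19 ballots; Penrith wins 19–2.
Brixley vs Fairlea: Brixley preferred on 6+2+3 = 11 ballots; Brixley wins 11–10.
Brixley vs Holwick: 6+5+3 = 14 for Brixley, 7 for Holwick — Brixley by 14–7.
Brixley vs Dunmore: 16 to 5, Brixley.
Brixley vs Ralston: 5+6+2+3 = 16 for Brixley, 5 for Ralston — Brixley by 16–5.
Fairlea vs Holwick: Fairlea is ranked higher on 5+3 = 8 ballots, Holwick on 13. Holwick wins 13–8.
Fairlea vs Dunmore: 10 to 11, Dunmore.
Fairlea vs Ralston: Fairlea preferred on 5+5 = 10 ballots; Ralston wins 11–10.
Holwick vs Dunmore: Holwick preferred on 5+2 = 7 ballots; Dunmore wins 14–7.
Holwick vs Ralston: 5+2 = 7 for Holwick, 14 for Ralston — Ralston by 14–7.
Dunmore vs Ralston: Dunmore preferred on 5+6+5+2 = 18 ballots; Dunmore wins 18–3.
Penrith defeats every rival head-to-head and is the Condorcet winner.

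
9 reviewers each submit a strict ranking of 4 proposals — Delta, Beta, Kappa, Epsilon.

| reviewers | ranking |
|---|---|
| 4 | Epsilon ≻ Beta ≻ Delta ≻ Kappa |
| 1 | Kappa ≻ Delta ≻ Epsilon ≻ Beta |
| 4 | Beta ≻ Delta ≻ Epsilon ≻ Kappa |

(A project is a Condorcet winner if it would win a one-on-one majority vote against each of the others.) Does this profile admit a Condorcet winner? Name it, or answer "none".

Check each pair by majority over 9 ballots:
Delta vs Beta: Delta preferred on 1 ballot; Beta wins 8–1.
Delta vs Kappa: Delta is ranked higher on 4+4 = 8 ballots, Kappa on 1. Delta wins 8–1.
Delta vs Epsilon: Delta preferred on 1+4 = 5 ballots; Delta wins 5–4.
Beta vs Kappa: 4+4 = 8 for Beta, 1 for Kappa — Beta by 8–1.
Beta vs Epsilon: Beta is ranked higher on 4 ballots, Epsilon on 5. Epsilon wins 5–4.
Kappa vs Epsilon: 1 for Kappa, 8 for Epsilon — Epsilon by 8–1.
No project is unbeaten: Delta loses to Beta; Beta loses to Epsilon; Kappa loses to Delta; Epsilon loses to Delta. In particular Delta beats Epsilon beats Beta beats Delta is a majority cycle — no Condorcet winner exists.

none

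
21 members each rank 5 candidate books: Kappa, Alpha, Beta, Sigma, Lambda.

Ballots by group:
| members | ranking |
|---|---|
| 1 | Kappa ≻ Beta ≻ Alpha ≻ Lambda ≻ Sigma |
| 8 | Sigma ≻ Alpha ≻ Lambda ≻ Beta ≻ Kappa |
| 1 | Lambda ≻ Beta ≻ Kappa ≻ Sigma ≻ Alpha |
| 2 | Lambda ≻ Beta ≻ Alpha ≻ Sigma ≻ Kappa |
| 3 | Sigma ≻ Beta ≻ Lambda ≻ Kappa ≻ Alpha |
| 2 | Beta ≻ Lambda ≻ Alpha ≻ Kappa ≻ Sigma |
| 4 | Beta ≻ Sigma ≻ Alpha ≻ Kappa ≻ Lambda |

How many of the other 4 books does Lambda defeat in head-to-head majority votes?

2

Lambda against each rival (21 members):
Lambda vs Kappa: Lambda, 16–5.
Lambda vs Alpha: Alpha, 13–8.
Lambda–Beta: Lambda 11–10.
Lambda vs Sigma: Sigma, 15–6.
Lambda beats Kappa, Beta; loses to Alpha, Sigma — 2 pairwise wins.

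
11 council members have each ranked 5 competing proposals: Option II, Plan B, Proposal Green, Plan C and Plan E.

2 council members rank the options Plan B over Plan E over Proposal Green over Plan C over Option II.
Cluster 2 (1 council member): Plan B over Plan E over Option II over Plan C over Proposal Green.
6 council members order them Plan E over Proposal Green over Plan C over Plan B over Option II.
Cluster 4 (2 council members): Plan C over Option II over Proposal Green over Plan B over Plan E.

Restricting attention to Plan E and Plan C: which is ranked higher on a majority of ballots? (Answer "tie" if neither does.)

Ballots ranking Plan E above Plan C: 2 + 1 + 6 = 9.
Ballots ranking Plan C above Plan E: 11 − 9 = 2.
Plan E wins the head-to-head 9–2.

Plan E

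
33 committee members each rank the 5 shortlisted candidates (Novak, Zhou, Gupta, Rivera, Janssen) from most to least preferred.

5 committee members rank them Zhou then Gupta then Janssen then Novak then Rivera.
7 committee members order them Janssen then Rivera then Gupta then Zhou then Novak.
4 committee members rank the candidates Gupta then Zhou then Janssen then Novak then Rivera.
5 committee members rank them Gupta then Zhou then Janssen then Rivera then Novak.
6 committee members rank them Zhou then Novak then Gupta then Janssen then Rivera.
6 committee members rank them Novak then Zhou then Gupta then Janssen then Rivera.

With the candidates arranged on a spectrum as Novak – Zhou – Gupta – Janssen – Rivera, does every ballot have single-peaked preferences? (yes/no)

yes

Axis positions: Novak=1, Zhou=2, Gupta=3, Janssen=4, Rivera=5.
Ballot type 1 (peak Zhou at position 2): ranking walks positions 2-3-4-1-5, expanding outward from the peak — single-peaked.
Ballot type 2 (peak Janssen at position 4): ranking walks positions 4-5-3-2-1, expanding outward from the peak — single-peaked.
Ballot type 3 (peak Gupta at position 3): ranking walks positions 3-2-4-1-5, expanding outward from the peak — single-peaked.
Ballot type 4 (peak Gupta at position 3): ranking walks positions 3-2-4-5-1, expanding outward from the peak — single-peaked.
Ballot type 5 (peak Zhou at position 2): ranking walks positions 2-1-3-4-5, expanding outward from the peak — single-peaked.
Ballot type 6 (peak Novak at position 1): ranking walks positions 1-2-3-4-5, expanding outward from the peak — single-peaked.
Every ranking is single-peaked on this axis.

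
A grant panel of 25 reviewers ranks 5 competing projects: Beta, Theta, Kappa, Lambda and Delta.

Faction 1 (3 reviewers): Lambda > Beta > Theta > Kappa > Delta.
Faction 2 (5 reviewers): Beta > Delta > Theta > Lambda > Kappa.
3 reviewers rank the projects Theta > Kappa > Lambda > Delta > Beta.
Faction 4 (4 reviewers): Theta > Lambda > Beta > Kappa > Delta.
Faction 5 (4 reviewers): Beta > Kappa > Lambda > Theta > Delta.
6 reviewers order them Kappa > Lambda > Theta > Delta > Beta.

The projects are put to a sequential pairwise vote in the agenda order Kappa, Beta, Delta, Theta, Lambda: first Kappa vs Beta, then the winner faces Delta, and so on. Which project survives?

Lambda

Round 1: Kappa vs Beta — 9–16, Beta advances.
Round 2: Beta vs Delta — 16–9, Beta advances.
Round 3: Beta vs Theta — 12–13, Theta advances.
Round 4: Theta vs Lambda — 12–13, Lambda advances.
Lambda survives the agenda.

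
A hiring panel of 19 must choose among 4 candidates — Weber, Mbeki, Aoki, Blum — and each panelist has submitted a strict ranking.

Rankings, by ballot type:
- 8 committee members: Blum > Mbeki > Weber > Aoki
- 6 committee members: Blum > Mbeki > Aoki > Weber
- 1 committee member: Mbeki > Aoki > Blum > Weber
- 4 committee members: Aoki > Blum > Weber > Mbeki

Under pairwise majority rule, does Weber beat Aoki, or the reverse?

Ballots ranking Weber above Aoki: 8.
Ballots ranking Aoki above Weber: 19 − 8 = 11.
Aoki wins the head-to-head 11–8.

Aoki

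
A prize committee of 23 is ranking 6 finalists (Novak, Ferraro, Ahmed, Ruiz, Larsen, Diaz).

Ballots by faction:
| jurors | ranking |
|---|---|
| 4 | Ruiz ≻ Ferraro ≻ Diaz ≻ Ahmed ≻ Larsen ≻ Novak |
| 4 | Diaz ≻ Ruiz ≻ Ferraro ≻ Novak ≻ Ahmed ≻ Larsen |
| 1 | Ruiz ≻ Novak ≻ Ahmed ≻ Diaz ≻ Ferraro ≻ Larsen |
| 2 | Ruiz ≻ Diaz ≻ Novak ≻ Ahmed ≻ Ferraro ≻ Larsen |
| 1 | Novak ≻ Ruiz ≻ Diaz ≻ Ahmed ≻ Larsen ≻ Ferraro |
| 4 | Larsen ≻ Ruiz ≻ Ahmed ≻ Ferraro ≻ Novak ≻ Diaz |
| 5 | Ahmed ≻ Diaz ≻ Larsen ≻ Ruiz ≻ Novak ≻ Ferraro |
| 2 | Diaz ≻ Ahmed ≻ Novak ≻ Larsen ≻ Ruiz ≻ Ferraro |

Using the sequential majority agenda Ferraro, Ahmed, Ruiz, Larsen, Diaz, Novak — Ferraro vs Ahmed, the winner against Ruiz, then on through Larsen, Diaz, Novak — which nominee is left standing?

Ruiz

Round 1: Ferraro vs Ahmed — 8–15, Ahmed advances.
Round 2: Ahmed vs Ruiz — 7–16, Ruiz advances.
Round 3: Ruiz vs Larsen — 12–11, Ruiz advances.
Round 4: Ruiz vs Diaz — 12–11, Ruiz advances.
Round 5: Ruiz vs Novak — 20–3, Ruiz advances.
The agenda winner is Ruiz.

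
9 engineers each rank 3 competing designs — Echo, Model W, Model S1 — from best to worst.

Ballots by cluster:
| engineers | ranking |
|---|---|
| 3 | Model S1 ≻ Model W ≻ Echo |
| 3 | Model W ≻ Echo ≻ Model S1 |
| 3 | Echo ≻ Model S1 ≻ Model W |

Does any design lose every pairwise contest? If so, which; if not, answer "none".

none

Pairwise majorities:
Echo vs Model W: Model W wins 6–3.
Echo vs Model S1: Echo is ranked higher on 3+3 = 6 ballots, Model S1 on 3. Echo wins 6–3.
Model W vs Model S1: 3 to 6, Model S1.
Every design wins at least one matchup (Echo beats Model S1; Model W beats Echo; Model S1 beats Model W), so there is no Condorcet loser.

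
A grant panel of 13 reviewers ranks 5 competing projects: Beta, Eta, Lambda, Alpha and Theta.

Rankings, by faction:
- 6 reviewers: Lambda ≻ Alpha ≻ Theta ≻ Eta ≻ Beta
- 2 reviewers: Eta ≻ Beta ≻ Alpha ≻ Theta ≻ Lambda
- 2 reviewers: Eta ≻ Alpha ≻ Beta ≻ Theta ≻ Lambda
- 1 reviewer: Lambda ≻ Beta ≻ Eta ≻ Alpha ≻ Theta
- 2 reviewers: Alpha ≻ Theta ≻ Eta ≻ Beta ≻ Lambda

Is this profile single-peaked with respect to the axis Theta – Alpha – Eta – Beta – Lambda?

no

Axis positions: Theta=1, Alpha=2, Eta=3, Beta=4, Lambda=5.
Faction 1: ranking walks positions 5-2-1-3-4; Alpha is ranked above Beta even though Beta lies between Alpha and the peak Lambda on the axis — preferences dip and rise again. Not single-peaked.
Faction 2 (peak Eta at position 3): ranking walks positions 3-4-2-1-5, expanding outward from the peak — single-peaked.
Faction 3 (peak Eta at position 3): ranking walks positions 3-2-4-1-5, expanding outward from the peak — single-peaked.
Faction 4 (peak Lambda at position 5): ranking walks positions 5-4-3-2-1, expanding outward from the peak — single-peaked.
Faction 5 (peak Alpha at position 2): ranking walks positions 2-1-3-4-5, expanding outward from the peak — single-peaked.
Faction 1 violates single-peakedness, so the profile is not single-peaked on this axis.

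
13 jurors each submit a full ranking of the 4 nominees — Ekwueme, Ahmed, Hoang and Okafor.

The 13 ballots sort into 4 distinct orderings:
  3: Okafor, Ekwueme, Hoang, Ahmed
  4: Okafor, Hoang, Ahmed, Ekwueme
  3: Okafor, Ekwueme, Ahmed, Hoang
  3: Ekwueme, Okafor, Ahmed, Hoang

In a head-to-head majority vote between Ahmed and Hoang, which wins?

Hoang

Ballots ranking Ahmed above Hoang: 3 + 3 = 6.
Ballots ranking Hoang above Ahmed: 13 − 6 = 7.
Hoang wins the head-to-head 7–6.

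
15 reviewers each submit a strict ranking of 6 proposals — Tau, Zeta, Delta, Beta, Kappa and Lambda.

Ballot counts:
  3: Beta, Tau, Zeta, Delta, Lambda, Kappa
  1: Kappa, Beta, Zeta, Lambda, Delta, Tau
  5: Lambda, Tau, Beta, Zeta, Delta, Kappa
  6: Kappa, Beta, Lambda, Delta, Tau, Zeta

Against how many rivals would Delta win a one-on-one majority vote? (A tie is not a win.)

1

Delta against each rival (15 reviewers):
Delta vs Tau: Tau wins 8–7.
Delta vs Zeta: Delta preferred on 6 ballots; Zeta wins 9–6.
Delta vs Beta: Delta is ranked higher on 0 ballots, Beta on 15. Beta wins 15–0.
Delta–Kappa: Delta 8–7.
Delta vs Lambda: 3 to 12, Lambda.
Delta beats Kappa; loses to Tau, Zeta, Beta, Lambda — 1 pairwise win.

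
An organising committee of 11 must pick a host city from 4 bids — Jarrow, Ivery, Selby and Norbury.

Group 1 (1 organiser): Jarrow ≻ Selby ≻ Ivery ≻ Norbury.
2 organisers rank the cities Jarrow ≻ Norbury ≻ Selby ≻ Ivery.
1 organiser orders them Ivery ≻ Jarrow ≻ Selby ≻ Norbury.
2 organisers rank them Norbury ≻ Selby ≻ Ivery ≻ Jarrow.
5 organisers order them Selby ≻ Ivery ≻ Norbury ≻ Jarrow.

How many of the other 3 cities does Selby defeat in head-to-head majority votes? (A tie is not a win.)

Selby against each rival (11 organisers):
Selby vs Jarrow: Selby wins 7–4.
Selby vs Ivery: Selby preferred on 1+2+2+5 = 10 ballots; Selby wins 10–1.
Selby–Norbury: Selby 7–4.
Selby beats Jarrow, Ivery, Norbury — 3 pairwise wins.

3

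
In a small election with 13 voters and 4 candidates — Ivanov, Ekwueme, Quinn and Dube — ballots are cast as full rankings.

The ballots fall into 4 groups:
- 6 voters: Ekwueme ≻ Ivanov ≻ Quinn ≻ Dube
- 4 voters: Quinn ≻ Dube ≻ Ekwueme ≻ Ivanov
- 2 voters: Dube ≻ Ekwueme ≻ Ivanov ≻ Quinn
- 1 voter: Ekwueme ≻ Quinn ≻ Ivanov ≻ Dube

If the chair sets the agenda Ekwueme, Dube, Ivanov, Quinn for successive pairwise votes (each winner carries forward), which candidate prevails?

Ekwueme

Round 1: Ekwueme vs Dube — 7–6, Ekwueme advances.
Round 2: Ekwueme vs Ivanov — 13–0, Ekwueme advances.
Round 3: Ekwueme vs Quinn — 9–4, Ekwueme advances.
Ekwueme survives the agenda.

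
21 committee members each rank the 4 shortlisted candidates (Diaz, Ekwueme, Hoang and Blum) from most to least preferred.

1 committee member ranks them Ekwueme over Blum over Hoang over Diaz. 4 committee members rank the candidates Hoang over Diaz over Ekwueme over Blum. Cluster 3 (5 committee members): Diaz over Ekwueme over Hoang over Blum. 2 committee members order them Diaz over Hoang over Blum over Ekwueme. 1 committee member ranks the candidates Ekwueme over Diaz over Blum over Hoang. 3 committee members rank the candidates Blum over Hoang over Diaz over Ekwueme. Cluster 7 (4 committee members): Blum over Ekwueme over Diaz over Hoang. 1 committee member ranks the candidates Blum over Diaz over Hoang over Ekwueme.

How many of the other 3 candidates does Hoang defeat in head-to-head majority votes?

Hoang against each rival (21 committee members):
Hoang vs Diaz: Diaz wins 13–8.
Hoang vs Ekwueme: Hoang preferred on 4+2+3+1 = 10 ballots; Ekwueme wins 11–10.
Hoang vs Blum: Hoang preferred on 4+5+2 = 11 ballots; Hoang wins 11–10.
Hoang beats Blum; loses to Diaz, Ekwueme — 1 pairwise win.

1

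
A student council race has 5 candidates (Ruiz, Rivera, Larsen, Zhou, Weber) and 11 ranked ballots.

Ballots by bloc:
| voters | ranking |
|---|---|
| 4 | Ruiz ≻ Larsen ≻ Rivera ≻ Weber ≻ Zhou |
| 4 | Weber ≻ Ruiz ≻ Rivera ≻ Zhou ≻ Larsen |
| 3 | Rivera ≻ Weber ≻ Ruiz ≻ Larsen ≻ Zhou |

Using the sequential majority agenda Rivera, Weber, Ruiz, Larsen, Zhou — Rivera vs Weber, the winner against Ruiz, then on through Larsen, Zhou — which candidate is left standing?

Ruiz

Round 1: Rivera vs Weber — 7–4, Rivera advances.
Round 2: Rivera vs Ruiz — 3–8, Ruiz advances.
Round 3: Ruiz vs Larsen — 11–0, Ruiz advances.
Round 4: Ruiz vs Zhou — 11–0, Ruiz advances.
Ruiz survives the agenda.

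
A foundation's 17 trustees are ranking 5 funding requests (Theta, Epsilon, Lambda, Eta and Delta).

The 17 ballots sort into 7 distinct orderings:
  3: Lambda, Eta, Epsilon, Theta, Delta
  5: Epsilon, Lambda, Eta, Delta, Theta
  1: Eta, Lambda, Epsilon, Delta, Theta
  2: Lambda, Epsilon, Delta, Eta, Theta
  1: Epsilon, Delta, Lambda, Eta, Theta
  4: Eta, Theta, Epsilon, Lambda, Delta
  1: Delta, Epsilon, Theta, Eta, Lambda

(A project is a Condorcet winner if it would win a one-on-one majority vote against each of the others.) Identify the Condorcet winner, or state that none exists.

Epsilon

Head-to-head results (17 reviewers):
Theta vs Epsilon: 4 to 13, Epsilon.
Theta vs Lambda: 4+1 = 5 for Theta, 12 for Lambda — Lambda by 12–5.
Theta vs Eta: 1 for Theta, 16 for Eta — Eta by 16–1.
Theta vs Delta: Theta preferred on 3+4 = 7 ballots; Delta wins 10–7.
Epsilon vs Lambda: 5+1+4+1 = 11 for Epsilon, 6 for Lambda — Epsilon by 11–6.
Epsilon vs Eta: 9 to 8, Epsilon.
Epsilon vs Delta: 3+5+1+2+1+4 = 16 for Epsilon, 1 for Delta — Epsilon by 16–1.
Lambda vs Eta: 11 to 6, Lambda.
Lambda vs Delta: 3+5+1+2+4 = 15 for Lambda, 2 for Delta — Lambda by 15–2.
Eta vs Delta: 13 to 4, Eta.
Epsilon defeats every rival head-to-head and is the Condorcet winner.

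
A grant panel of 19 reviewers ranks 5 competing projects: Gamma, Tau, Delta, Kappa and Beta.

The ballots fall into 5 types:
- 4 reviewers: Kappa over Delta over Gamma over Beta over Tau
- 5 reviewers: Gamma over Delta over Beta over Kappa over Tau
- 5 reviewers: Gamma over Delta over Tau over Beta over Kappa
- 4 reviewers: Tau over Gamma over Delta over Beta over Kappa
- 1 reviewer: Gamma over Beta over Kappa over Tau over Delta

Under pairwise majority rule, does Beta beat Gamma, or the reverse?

Gamma

No ballot ranks Beta above Gamma: 0.
Ballots ranking Gamma above Beta: 19 − 0 = 19.
Gamma wins the head-to-head 19–0.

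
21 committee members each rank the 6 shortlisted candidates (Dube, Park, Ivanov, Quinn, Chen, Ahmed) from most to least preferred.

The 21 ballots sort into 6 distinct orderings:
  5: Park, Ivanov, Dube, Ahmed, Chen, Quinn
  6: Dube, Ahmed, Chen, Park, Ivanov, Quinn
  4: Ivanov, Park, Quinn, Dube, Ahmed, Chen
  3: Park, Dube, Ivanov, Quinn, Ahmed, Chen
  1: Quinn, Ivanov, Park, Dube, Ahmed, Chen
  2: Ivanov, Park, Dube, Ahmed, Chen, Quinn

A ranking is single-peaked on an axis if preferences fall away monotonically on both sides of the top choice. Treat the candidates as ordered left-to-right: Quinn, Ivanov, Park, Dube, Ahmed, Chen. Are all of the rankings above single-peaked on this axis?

yes

Axis positions: Quinn=1, Ivanov=2, Park=3, Dube=4, Ahmed=5, Chen=6.
Group 1 (peak Park at position 3): ranking walks positions 3-2-4-5-6-1, expanding outward from the peak — single-peaked.
Group 2 (peak Dube at position 4): ranking walks positions 4-5-6-3-2-1, expanding outward from the peak — single-peaked.
Group 3 (peak Ivanov at position 2): ranking walks positions 2-3-1-4-5-6, expanding outward from the peak — single-peaked.
Group 4 (peak Park at position 3): ranking walks positions 3-4-2-1-5-6, expanding outward from the peak — single-peaked.
Group 5 (peak Quinn at position 1): ranking walks positions 1-2-3-4-5-6, expanding outward from the peak — single-peaked.
Group 6 (peak Ivanov at position 2): ranking walks positions 2-3-4-5-6-1, expanding outward from the peak — single-peaked.
Every ranking is single-peaked on this axis.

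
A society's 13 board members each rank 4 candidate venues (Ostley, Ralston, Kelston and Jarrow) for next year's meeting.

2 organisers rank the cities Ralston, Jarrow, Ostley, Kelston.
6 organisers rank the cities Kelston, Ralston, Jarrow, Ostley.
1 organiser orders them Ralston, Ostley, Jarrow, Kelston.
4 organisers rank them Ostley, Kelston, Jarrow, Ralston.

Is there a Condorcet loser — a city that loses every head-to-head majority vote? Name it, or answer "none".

none

Pairwise majorities:
Ostley vs Ralston: Ralston wins 9–4.
Ostley–Kelston: Ostley 7–6.
Ostley–Jarrow: Jarrow 8–5.
Ralston vs Kelston: Kelston, 10–3.
Ralston vs Jarrow: 2+6+1 = 9 for Ralston, 4 for Jarrow — Ralston by 9–4.
Kelston vs Jarrow: Kelston preferred on 6+4 = 10 ballots; Kelston wins 10–3.
Every city wins at least one matchup (Ostley beats Kelston; Ralston beats Ostley; Kelston beats Ralston; Jarrow beats Ostley), so there is no Condorcet loser.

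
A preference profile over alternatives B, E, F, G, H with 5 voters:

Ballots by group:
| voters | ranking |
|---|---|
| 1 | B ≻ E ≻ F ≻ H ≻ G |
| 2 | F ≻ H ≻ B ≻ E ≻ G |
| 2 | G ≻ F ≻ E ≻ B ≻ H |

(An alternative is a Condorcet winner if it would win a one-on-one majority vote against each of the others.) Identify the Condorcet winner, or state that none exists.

Head-to-head results (5 voters):
B vs E: B, 3–2.
B vs F: F, 4–1.
B–G: B 3–2.
B vs H: B wins 3–2.
E vs F: F, 4–1.
E vs G: E wins 3–2.
E vs H: E wins 3–2.
F vs G: F wins 3–2.
F vs H: F, 5–0.
G vs H: H, 3–2.
F defeats every rival head-to-head and is the Condorcet winner.

F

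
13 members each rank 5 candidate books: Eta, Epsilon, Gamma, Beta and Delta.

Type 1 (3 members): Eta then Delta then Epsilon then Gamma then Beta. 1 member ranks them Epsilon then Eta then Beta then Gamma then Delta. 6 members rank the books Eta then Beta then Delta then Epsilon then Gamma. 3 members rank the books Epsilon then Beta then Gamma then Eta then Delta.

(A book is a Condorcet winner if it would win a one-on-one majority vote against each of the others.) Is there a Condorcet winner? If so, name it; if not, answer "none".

Eta

Head-to-head results (13 members):
Eta vs Epsilon: 9 to 4, Eta.
Eta vs Gamma: Eta preferred on 3+1+6 = 10 ballots; Eta wins 10–3.
Eta vs Beta: Eta preferred on 3+1+6 = 10 ballots; Eta wins 10–3.
Eta vs Delta: Eta preferred on 3+1+6+3 = 13 ballots; Eta wins 13–0.
Epsilon vs Gamma: Epsilon preferred on 3+1+6+3 = 13 ballots; Epsilon wins 13–0.
Epsilon vs Beta: 7 to 6, Epsilon.
Epsilon vs Delta: 1+3 = 4 for Epsilon, 9 for Delta — Delta by 9–4.
Gamma vs Beta: 3 for Gamma, 10 for Beta — Beta by 10–3.
Gamma vs Delta: Gamma preferred on 1+3 = 4 ballots; Delta wins 9–4.
Beta vs Delta: Beta is ranked higher on 1+6+3 = 10 ballots, Delta on 3. Beta wins 10–3.
Eta wins every pairwise contest, so Eta is the Condorcet winner.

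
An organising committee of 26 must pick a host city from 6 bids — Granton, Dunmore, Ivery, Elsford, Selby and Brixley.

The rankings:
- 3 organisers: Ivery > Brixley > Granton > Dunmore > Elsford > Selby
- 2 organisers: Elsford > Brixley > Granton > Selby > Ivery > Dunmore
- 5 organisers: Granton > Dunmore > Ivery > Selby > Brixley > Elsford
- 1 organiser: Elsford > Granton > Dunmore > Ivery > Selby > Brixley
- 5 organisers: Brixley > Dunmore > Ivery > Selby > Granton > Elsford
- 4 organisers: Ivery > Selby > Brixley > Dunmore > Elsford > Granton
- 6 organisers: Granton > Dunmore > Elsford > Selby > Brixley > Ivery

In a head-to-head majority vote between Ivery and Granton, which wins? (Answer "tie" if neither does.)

Granton

Ballots ranking Ivery above Granton: 3 + 5 + 4 = 12.
Ballots ranking Granton above Ivery: 26 − 12 = 14.
Granton wins the head-to-head 14–12.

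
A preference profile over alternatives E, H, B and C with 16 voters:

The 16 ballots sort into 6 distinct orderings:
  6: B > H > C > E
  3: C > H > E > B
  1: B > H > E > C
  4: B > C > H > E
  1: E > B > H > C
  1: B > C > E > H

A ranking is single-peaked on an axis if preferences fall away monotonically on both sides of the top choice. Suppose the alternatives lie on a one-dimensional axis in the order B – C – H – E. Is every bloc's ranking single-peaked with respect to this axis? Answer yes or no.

no

Axis positions: B=1, C=2, H=3, E=4.
Bloc 1: ranking walks positions 1-3-2-4; H is ranked above C even though C lies between H and the peak B on the axis — preferences dip and rise again. Not single-peaked.
Bloc 2 (peak C at position 2): ranking walks positions 2-3-4-1, expanding outward from the peak — single-peaked.
Bloc 3: ranking walks positions 1-3-4-2; H is ranked above C even though C lies between H and the peak B on the axis — preferences dip and rise again. Not single-peaked.
Bloc 4 (peak B at position 1): ranking walks positions 1-2-3-4, expanding outward from the peak — single-peaked.
Bloc 5: ranking walks positions 4-1-3-2; B is ranked above H even though H lies between B and the peak E on the axis — preferences dip and rise again. Not single-peaked.
Bloc 6: ranking walks positions 1-2-4-3; E is ranked above H even though H lies between E and the peak B on the axis — preferences dip and rise again. Not single-peaked.
Bloc 1 violates single-peakedness, so the profile is not single-peaked on this axis.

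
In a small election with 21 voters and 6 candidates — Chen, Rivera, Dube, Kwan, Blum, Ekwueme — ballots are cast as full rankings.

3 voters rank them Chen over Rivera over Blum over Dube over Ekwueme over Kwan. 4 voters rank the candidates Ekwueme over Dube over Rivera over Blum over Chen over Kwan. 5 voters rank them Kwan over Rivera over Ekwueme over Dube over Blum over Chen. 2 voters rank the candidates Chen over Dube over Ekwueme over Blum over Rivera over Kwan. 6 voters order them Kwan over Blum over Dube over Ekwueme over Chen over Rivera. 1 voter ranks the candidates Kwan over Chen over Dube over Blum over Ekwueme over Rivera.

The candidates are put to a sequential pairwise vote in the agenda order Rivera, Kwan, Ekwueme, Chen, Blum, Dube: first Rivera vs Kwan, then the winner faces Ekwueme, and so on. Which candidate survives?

Round 1: Rivera vs Kwan — 9–12, Kwan advances.
Round 2: Kwan vs Ekwueme — 12–9, Kwan advances.
Round 3: Kwan vs Chen — 12–9, Kwan advances.
Round 4: Kwan vs Blum — 12–9, Kwan advances.
Round 5: Kwan vs Dube — 12–9, Kwan advances.
Kwan survives the agenda.

Kwan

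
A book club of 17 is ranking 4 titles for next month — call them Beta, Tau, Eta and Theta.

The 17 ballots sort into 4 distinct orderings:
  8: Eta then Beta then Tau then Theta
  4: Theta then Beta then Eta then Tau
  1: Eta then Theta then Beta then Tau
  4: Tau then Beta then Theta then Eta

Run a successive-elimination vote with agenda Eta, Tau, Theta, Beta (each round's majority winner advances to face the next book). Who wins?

Eta

Round 1: Eta vs Tau — 13–4, Eta advances.
Round 2: Eta vs Theta — 9–8, Eta advances.
Round 3: Eta vs Beta — 9–8, Eta advances.
The agenda winner is Eta.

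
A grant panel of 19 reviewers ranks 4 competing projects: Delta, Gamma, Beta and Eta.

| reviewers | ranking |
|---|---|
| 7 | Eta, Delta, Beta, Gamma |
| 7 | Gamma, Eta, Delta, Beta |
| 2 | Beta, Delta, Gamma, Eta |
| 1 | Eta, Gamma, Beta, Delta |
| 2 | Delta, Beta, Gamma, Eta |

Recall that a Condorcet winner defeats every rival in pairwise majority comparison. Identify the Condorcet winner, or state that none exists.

none

Check each pair by majority over 19 ballots:
Delta vs Gamma: Delta, 11–8.
Delta–Beta: Delta 16–3.
Delta vs Eta: Eta, 15–4.
Gamma vs Beta: Beta wins 11–8.
Gamma vs Eta: Gamma wins 11–8.
Beta vs Eta: Eta, 15–4.
No project is unbeaten: Delta loses to Eta; Gamma loses to Delta; Beta loses to Delta; Eta loses to Gamma. In particular Delta beats Gamma beats Eta beats Delta is a majority cycle — no Condorcet winner exists.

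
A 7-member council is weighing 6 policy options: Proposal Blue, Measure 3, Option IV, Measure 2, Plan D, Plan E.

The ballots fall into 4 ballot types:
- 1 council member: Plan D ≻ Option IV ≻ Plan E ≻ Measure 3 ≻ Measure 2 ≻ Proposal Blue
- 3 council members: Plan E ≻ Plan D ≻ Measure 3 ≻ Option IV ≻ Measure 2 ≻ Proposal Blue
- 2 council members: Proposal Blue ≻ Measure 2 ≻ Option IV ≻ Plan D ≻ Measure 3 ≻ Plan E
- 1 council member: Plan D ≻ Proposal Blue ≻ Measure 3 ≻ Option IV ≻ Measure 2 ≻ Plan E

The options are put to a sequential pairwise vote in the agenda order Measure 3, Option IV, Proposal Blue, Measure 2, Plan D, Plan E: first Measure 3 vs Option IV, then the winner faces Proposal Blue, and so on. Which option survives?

Round 1: Measure 3 vs Option IV — 4–3, Measure 3 advances.
Round 2: Measure 3 vs Proposal Blue — 4–3, Measure 3 advances.
Round 3: Measure 3 vs Measure 2 — 5–2, Measure 3 advances.
Round 4: Measure 3 vs Plan D — 0–7, Plan D advances.
Round 5: Plan D vs Plan E — 4–3, Plan D advances.
Plan D survives the agenda.

Plan D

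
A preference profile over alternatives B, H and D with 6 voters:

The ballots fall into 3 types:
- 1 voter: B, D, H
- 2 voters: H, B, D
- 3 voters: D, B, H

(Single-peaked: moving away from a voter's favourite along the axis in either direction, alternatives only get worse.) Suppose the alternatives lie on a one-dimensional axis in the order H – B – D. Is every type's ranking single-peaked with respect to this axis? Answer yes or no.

yes

Axis positions: H=1, B=2, D=3.
Type 1 (peak B at position 2): ranking walks positions 2-3-1, expanding outward from the peak — single-peaked.
Type 2 (peak H at position 1): ranking walks positions 1-2-3, expanding outward from the peak — single-peaked.
Type 3 (peak D at position 3): ranking walks positions 3-2-1, expanding outward from the peak — single-peaked.
Every ranking is single-peaked on this axis.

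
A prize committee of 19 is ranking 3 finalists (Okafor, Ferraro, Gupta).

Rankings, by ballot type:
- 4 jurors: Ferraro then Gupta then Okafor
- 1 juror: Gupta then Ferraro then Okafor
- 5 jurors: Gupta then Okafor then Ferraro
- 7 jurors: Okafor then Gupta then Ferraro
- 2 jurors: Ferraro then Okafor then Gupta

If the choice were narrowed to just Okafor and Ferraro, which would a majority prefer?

Okafor

Ballots ranking Okafor above Ferraro: 5 + 7 = 12.
Ballots ranking Ferraro above Okafor: 19 − 12 = 7.
Okafor wins the head-to-head 12–7.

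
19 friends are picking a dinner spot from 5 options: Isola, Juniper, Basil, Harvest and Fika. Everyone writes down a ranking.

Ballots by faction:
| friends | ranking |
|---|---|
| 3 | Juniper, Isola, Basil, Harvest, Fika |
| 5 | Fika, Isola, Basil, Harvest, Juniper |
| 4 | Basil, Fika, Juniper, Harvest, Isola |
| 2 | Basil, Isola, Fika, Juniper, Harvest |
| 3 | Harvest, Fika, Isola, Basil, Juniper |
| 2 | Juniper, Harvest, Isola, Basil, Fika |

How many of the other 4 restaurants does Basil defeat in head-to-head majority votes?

3

Basil against each rival (19 friends):
Basil vs Isola: Basil is ranked higher on 4+2 = 6 ballots, Isola on 13. Isola wins 13–6.
Basil–Juniper: Basil 14–5.
Basil vs Harvest: 3+5+4+2 = 14 for Basil, 5 for Harvest — Basil by 14–5.
Basil vs Fika: Basil wins 11–8.
Basil beats Juniper, Harvest, Fika; loses to Isola — 3 pairwise wins.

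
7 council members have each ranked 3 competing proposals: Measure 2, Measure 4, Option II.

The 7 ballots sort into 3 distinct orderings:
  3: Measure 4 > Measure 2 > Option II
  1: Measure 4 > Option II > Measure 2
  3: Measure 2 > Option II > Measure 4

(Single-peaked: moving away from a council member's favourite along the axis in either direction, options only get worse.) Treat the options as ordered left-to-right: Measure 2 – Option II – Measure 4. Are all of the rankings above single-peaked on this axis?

Axis positions: Measure 2=1, Option II=2, Measure 4=3.
Faction 1: ranking walks positions 3-1-2; Measure 2 is ranked above Option II even though Option II lies between Measure 2 and the peak Measure 4 on the axis — preferences dip and rise again. Not single-peaked.
Faction 2 (peak Measure 4 at position 3): ranking walks positions 3-2-1, expanding outward from the peak — single-peaked.
Faction 3 (peak Measure 2 at position 1): ranking walks positions 1-2-3, expanding outward from the peak — single-peaked.
Faction 1 violates single-peakedness, so the profile is not single-peaked on this axis.

no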